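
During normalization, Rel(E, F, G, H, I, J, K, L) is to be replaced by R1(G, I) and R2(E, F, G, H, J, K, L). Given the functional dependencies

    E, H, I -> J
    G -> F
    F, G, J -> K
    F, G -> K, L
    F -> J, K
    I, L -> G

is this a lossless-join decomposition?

Common attributes: R1 ∩ R2 = {G}.
Closure of {G}: G → F applies, adding F; F, G → K, L applies, adding K, L; F → J, K applies, adding J. So (G)⁺ = {F, G, J, K, L}.
The closure contains neither all of R1 = {G, I} nor all of R2 = {E, F, G, H, J, K, L}, so the common attributes are not a superkey of either fragment. The join is lossy.

No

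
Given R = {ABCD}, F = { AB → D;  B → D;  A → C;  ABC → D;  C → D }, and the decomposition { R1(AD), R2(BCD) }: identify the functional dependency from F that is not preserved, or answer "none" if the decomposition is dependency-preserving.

Check A → C: no single fragment contains all of {AC}, and the restricted closure of {A} across the fragments never reaches {C}.
AB → D is preserved.
B → D is preserved.
ABC → D is preserved.
C → D is preserved.

A → C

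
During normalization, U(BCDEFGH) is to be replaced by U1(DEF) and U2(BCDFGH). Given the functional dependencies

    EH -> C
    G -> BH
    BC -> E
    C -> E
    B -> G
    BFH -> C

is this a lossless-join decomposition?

Common attributes: U1 ∩ U2 = {DF}.
No dependency enlarges {DF}, so (DF)⁺ = {DF}.
The closure contains neither all of U1 = {DEF} nor all of U2 = {BCDFGH}, so the common attributes are not a superkey of either fragment. The join is lossy.

No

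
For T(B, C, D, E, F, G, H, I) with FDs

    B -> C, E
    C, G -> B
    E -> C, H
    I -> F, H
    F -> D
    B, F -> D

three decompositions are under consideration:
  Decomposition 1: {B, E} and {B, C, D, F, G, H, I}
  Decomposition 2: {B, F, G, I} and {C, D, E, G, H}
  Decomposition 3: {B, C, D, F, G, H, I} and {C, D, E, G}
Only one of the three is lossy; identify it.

Decomposition 1: common = {B}, closure = {B, C, E, H} → lossless.
Decomposition 2: common = {G}, closure = {G} → lossy.
Decomposition 3: common = {C, D, G}, closure = {B, C, D, E, G, H} → lossless.

Decomposition 2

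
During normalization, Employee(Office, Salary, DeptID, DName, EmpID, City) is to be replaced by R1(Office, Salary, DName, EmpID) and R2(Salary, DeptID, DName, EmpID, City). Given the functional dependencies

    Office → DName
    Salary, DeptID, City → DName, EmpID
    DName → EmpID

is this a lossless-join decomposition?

No

Common attributes: R1 ∩ R2 = {Salary, DName, EmpID}.
No dependency enlarges {Salary, DName, EmpID}, so (Salary, DName, EmpID)⁺ = {Salary, DName, EmpID}.
The closure contains neither all of R1 = {Office, Salary, DName, EmpID} nor all of R2 = {Salary, DeptID, DName, EmpID, City}, so the common attributes are not a superkey of either fragment. The join is lossy.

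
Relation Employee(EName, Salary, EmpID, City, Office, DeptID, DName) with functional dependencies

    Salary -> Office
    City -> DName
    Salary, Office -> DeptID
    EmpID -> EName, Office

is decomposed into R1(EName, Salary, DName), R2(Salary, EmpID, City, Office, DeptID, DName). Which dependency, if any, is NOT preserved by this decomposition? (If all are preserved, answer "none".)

Check EmpID → EName, Office: no single fragment contains all of {EName, EmpID, Office}, and the restricted closure of {EmpID} across the fragments never reaches {EName, Office}.
Salary → Office is preserved.
City → DName is preserved.
Salary, Office → DeptID is preserved.

EmpID -> EName, Office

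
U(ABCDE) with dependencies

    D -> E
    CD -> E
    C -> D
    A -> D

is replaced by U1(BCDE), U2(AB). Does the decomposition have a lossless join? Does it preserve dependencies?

lossy and not dependency-preserving

Lossless test: (B)⁺ = {B}, which is a superkey of neither fragment — lossy.
Dependency preservation: the restricted closure of {A} across the fragments never reaches {D}, so A → D cannot be enforced without a join — not preserved.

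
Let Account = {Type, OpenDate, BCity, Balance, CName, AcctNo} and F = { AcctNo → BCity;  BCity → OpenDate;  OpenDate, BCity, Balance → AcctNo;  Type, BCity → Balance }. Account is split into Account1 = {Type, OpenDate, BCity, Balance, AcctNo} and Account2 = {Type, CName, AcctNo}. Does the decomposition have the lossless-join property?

Yes

Common attributes: Account1 ∩ Account2 = {Type, AcctNo}.
Closure of {Type, AcctNo}: AcctNo → BCity applies, adding BCity; BCity → OpenDate applies, adding OpenDate; Type, BCity → Balance applies, adding Balance. So (Type, AcctNo)⁺ = {Type, OpenDate, BCity, Balance, AcctNo}.
This closure contains every attribute of Account1, so Account1 ∩ Account2 → Account1. The join is lossless.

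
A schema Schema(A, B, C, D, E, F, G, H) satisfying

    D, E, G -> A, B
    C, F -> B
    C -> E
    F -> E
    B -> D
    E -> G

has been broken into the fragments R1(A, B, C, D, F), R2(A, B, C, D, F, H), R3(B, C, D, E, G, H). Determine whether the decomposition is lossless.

Yes

Chase test. Columns are A, B, C, D, E, F, G, H; row i has aⱼ where attribute j ∈ Ri, else bᵢⱼ.
Initial tableau (one row per fragment):
  row 1: a1 a2 a3 a4 b15 a6 b17 b18
  row 2: a1 a2 a3 a4 b25 a6 b27 a8
  row 3: b31 a2 a3 a4 a5 b36 a7 a8
Rows 1 and 2 agree on C; apply C→E and equate their E entries.
Rows 1 and 3 agree on C; apply C→E and equate their E entries.
Rows 1 and 2 agree on E; apply E→G and equate their G entries.
Rows 1 and 3 agree on E; apply E→G and equate their G entries.
Rows 1 and 3 agree on D, E, G; apply D, E, G→A, B and equate their A, B entries.
Row 2 is now all distinguished symbols — the join is lossless.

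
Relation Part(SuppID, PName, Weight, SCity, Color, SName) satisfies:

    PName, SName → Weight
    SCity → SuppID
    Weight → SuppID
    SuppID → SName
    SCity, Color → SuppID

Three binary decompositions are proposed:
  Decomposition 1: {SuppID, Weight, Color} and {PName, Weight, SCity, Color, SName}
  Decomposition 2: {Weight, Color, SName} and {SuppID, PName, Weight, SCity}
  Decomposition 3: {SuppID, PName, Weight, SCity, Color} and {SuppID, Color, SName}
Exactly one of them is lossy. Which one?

Decomposition 2

Decomposition 1: common = {Weight, Color}, closure = {SuppID, Weight, Color, SName} → lossless.
Decomposition 2: common = {Weight}, closure = {SuppID, Weight, SName} → lossy.
Decomposition 3: common = {SuppID, Color}, closure = {SuppID, Color, SName} → lossless.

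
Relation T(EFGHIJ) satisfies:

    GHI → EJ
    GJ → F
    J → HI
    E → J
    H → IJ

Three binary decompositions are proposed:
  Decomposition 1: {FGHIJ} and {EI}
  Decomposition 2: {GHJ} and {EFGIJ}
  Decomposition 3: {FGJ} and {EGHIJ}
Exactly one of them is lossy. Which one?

Decomposition 1

Decomposition 1: common = {I}, closure = {I} → lossy.
Decomposition 2: common = {GJ}, closure = {EFGHIJ} → lossless.
Decomposition 3: common = {GJ}, closure = {EFGHIJ} → lossless.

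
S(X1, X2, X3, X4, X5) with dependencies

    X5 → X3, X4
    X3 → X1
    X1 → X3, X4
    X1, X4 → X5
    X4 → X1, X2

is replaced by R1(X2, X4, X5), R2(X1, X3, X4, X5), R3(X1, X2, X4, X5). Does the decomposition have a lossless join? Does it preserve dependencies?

lossless and dependency-preserving

Lossless test (chase): Rows 1 and 2 agree on X5; apply X5→X3, X4 and equate their X3, X4 entries. Rows 1 and 3 agree on X5; apply X5→X3, X4 and equate their X3, X4 entries. Rows 1 and 2 agree on X3; apply X3→X1 and equate their X1 entries. Rows 1 and 2 agree on X4; apply X4→X1, X2 and equate their X1, X2 entries. Row 1 is now all distinguished symbols — the join is lossless.
Dependency preservation: every FD's attributes lie within a single fragment, so each can be enforced locally — preserved.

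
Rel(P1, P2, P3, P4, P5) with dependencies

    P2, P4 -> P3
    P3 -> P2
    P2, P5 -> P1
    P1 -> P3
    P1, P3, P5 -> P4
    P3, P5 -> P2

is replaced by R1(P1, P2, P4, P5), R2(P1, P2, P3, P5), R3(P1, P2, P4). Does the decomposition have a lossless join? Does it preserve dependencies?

Lossless test (chase): Rows 1 and 3 agree on P2, P4; apply P2, P4→P3 and equate their P3 entries. Rows 1 and 2 agree on P1; apply P1→P3 and equate their P3 entries. Rows 1 and 2 agree on P1, P3, P5; apply P1, P3, P5→P4 and equate their P4 entries. Row 1 is now all distinguished symbols — the join is lossless.
Dependency preservation: the restricted closure of {P2, P4} across the fragments never reaches {P3}, so P2, P4 → P3 cannot be enforced without a join — not preserved.

lossless but not dependency-preserving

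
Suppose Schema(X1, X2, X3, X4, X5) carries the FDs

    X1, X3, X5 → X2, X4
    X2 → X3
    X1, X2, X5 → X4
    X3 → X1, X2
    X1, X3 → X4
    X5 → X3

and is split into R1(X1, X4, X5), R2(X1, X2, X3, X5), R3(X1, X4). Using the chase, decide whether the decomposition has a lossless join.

Yes

Chase test. Columns are X1, X2, X3, X4, X5; row i has aⱼ where attribute j ∈ Ri, else bᵢⱼ.
Initial tableau (one row per fragment):
  row 1: a1 b12 b13 a4 a5
  row 2: a1 a2 a3 b24 a5
  row 3: a1 b32 b33 a4 b35
Rows 1 and 2 agree on X5; apply X5→X3 and equate their X3 entries.
Rows 1 and 2 agree on X1, X3, X5; apply X1, X3, X5→X2, X4 and equate their X2, X4 entries.
Row 1 is now all distinguished symbols — the join is lossless.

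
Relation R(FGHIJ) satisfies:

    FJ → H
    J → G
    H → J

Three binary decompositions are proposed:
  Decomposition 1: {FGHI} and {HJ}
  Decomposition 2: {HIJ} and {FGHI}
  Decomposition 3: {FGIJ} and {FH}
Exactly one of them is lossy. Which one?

Decomposition 1: common = {H}, closure = {GHJ} → lossless.
Decomposition 2: common = {HI}, closure = {GHIJ} → lossless.
Decomposition 3: common = {F}, closure = {F} → lossy.

Decomposition 3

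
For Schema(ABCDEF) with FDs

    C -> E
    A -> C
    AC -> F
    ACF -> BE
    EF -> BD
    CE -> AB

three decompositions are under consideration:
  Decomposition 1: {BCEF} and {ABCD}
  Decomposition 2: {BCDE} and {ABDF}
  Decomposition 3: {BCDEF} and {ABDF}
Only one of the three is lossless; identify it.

Decomposition 1: common = {BC}, closure = {ABCDEF} → lossless.
Decomposition 2: common = {BD}, closure = {BD} → lossy.
Decomposition 3: common = {BDF}, closure = {BDF} → lossy.

Decomposition 1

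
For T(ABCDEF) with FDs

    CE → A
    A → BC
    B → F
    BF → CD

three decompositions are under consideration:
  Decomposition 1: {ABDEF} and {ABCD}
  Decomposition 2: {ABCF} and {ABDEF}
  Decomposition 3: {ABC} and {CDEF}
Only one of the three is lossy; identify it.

Decomposition 3

Decomposition 1: common = {ABD}, closure = {ABCDF} → lossless.
Decomposition 2: common = {ABF}, closure = {ABCDF} → lossless.
Decomposition 3: common = {C}, closure = {C} → lossy.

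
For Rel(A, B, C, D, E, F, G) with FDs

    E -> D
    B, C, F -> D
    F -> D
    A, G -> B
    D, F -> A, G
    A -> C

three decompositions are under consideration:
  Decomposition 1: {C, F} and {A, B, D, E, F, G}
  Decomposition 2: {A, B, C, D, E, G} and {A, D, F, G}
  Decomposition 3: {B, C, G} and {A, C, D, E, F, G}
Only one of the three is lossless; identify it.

Decomposition 1

Decomposition 1: common = {F}, closure = {A, B, C, D, F, G} → lossless.
Decomposition 2: common = {A, D, G}, closure = {A, B, C, D, G} → lossy.
Decomposition 3: common = {C, G}, closure = {C, G} → lossy.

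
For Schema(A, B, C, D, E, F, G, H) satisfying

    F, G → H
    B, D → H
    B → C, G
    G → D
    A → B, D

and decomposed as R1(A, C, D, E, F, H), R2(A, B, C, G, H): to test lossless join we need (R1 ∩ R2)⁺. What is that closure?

R1 ∩ R2 = {A, C, H}.
A → B, D applies, adding B, D
B → C, G applies, adding G
Closure: {A, B, C, D, G, H}.

A, B, C, D, G, H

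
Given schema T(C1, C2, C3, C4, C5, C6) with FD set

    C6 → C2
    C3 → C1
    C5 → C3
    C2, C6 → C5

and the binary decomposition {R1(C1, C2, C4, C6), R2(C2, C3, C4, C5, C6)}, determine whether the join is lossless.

Yes

Common attributes: R1 ∩ R2 = {C2, C4, C6}.
Closure of {C2, C4, C6}: C2, C6 → C5 applies, adding C5; C5 → C3 applies, adding C3; C3 → C1 applies, adding C1. So (C2, C4, C6)⁺ = {C1, C2, C3, C4, C5, C6}.
This closure contains every attribute of R1, so R1 ∩ R2 → R1. The join is lossless.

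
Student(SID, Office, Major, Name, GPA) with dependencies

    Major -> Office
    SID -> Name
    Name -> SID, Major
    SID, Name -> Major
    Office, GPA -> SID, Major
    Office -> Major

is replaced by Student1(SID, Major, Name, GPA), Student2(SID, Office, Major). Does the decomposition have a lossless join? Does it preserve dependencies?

Lossless test: (SID, Major)⁺ = {SID, Office, Major, Name}, which contains all of one fragment — lossless.
Dependency preservation: Office, GPA → SID, Major is not contained in any single fragment, but the restricted closure of its left-hand side across the fragments still reaches the right-hand side; the remaining FDs each lie inside some fragment. All dependencies are preserved.

lossless and dependency-preserving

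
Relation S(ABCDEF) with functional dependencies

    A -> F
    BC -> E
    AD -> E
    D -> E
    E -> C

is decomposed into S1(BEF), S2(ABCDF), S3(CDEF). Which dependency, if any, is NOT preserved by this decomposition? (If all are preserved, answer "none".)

Check BC → E: no single fragment contains all of {BCE}, and the restricted closure of {BC} across the fragments never reaches {E}.
A → F is preserved.
AD → E is preserved.
D → E is preserved.
E → C is preserved.

BC -> E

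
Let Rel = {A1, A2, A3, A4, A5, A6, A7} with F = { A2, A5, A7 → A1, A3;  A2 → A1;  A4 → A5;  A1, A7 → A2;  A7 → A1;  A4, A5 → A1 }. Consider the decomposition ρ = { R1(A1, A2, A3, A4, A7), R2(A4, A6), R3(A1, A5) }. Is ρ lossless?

Chase test. Columns are A1, A2, A3, A4, A5, A6, A7; row i has aⱼ where attribute j ∈ Ri, else bᵢⱼ.
Initial tableau (one row per fragment):
  row 1: a1 a2 a3 a4 b15 b16 a7
  row 2: b21 b22 b23 a4 b25 a6 b27
  row 3: a1 b32 b33 b34 a5 b36 b37
Rows 1 and 2 agree on A4; apply A4→A5 and equate their A5 entries.
Rows 1 and 2 agree on A4, A5; apply A4, A5→A1 and equate their A1 entries.
No row becomes fully distinguished — the join is lossy.

No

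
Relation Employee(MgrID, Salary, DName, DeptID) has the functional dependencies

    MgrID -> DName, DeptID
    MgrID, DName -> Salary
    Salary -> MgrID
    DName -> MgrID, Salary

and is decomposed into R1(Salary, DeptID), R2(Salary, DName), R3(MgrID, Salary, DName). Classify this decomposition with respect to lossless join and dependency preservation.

Lossless test (chase): Rows 1 and 2 agree on Salary; apply Salary→MgrID and equate their MgrID entries. Rows 1 and 3 agree on Salary; apply Salary→MgrID and equate their MgrID entries. Rows 1 and 2 agree on MgrID; apply MgrID→DName, DeptID and equate their DName, DeptID entries. Rows 1 and 3 agree on MgrID; apply MgrID→DName, DeptID and equate their DName, DeptID entries. Row 1 is now all distinguished symbols — the join is lossless.
Dependency preservation: MgrID → DName, DeptID is not contained in any single fragment, but the restricted closure of its left-hand side across the fragments still reaches the right-hand side; the remaining FDs each lie inside some fragment. All dependencies are preserved.

lossless and dependency-preserving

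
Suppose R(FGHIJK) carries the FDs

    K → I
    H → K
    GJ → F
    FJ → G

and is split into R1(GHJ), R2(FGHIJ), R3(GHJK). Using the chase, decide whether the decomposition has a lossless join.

Yes

Chase test. Columns are FGHIJK; row i has aⱼ where attribute j ∈ Ri, else bᵢⱼ.
Initial tableau (one row per fragment):
  row 1: b11 a2 a3 b14 a5 b16
  row 2: a1 a2 a3 a4 a5 b26
  row 3: b31 a2 a3 b34 a5 a6
Rows 1 and 2 agree on H; apply H→K and equate their K entries.
Rows 1 and 3 agree on H; apply H→K and equate their K entries.
Rows 1 and 2 agree on GJ; apply GJ→F and equate their F entries.
Rows 1 and 3 agree on GJ; apply GJ→F and equate their F entries.
Rows 1 and 2 agree on K; apply K→I and equate their I entries.
Rows 1 and 3 agree on K; apply K→I and equate their I entries.
Row 1 is now all distinguished symbols — the join is lossless.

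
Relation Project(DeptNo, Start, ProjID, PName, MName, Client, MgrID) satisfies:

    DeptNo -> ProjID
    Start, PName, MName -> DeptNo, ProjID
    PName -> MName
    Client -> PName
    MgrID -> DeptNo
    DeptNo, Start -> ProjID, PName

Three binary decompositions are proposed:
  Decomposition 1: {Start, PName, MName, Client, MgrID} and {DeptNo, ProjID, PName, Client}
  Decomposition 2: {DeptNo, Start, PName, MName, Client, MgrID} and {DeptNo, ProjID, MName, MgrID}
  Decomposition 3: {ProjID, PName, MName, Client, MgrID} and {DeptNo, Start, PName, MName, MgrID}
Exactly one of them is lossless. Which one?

Decomposition 2

Decomposition 1: common = {PName, Client}, closure = {PName, MName, Client} → lossy.
Decomposition 2: common = {DeptNo, MName, MgrID}, closure = {DeptNo, ProjID, MName, MgrID} → lossless.
Decomposition 3: common = {PName, MName, MgrID}, closure = {DeptNo, ProjID, PName, MName, MgrID} → lossy.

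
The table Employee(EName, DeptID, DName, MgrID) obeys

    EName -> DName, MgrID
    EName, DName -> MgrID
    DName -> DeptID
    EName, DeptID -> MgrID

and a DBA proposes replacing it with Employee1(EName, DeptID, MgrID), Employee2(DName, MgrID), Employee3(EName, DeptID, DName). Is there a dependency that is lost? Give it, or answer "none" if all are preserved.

none

EName → DName, MgrID: restricted closure across fragments reaches DName, MgrID.
EName, DName → MgrID: restricted closure across fragments reaches MgrID.
DName → DeptID lies within Employee3.
EName, DeptID → MgrID lies within Employee1.
Every dependency is enforceable on the fragments, so the decomposition is dependency-preserving.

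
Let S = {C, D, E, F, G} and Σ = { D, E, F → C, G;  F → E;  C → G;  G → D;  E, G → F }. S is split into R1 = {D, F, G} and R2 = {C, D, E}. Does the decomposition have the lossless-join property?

No

Common attributes: R1 ∩ R2 = {D}.
No dependency enlarges {D}, so (D)⁺ = {D}.
The closure contains neither all of R1 = {D, F, G} nor all of R2 = {C, D, E}, so the common attributes are not a superkey of either fragment. The join is lossy.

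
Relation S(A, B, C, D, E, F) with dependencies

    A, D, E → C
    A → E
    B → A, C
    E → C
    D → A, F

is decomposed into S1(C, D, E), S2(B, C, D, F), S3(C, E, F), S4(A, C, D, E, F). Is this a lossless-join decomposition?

Yes

Chase test. Columns are A, B, C, D, E, F; row i has aⱼ where attribute j ∈ Si, else bᵢⱼ.
Initial tableau (one row per fragment):
  row 1: b11 b12 a3 a4 a5 b16
  row 2: b21 a2 a3 a4 b25 a6
  row 3: b31 b32 a3 b34 a5 a6
  row 4: a1 b42 a3 a4 a5 a6
Rows 1 and 2 agree on D; apply D→A, F and equate their A, F entries.
Rows 1 and 4 agree on D; apply D→A, F and equate their A, F entries.
Rows 1 and 2 agree on A; apply A→E and equate their E entries.
Row 2 is now all distinguished symbols — the join is lossless.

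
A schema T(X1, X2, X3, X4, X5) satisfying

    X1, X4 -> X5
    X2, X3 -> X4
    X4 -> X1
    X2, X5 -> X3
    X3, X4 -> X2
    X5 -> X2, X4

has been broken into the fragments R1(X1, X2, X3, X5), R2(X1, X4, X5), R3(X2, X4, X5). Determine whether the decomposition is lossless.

Chase test. Columns are X1, X2, X3, X4, X5; row i has aⱼ where attribute j ∈ Ri, else bᵢⱼ.
Initial tableau (one row per fragment):
  row 1: a1 a2 a3 b14 a5
  row 2: a1 b22 b23 a4 a5
  row 3: b31 a2 b33 a4 a5
Rows 2 and 3 agree on X4; apply X4→X1 and equate their X1 entries.
Rows 1 and 3 agree on X2, X5; apply X2, X5→X3 and equate their X3 entries.
Rows 1 and 2 agree on X5; apply X5→X2, X4 and equate their X2, X4 entries.
Rows 1 and 2 agree on X2, X5; apply X2, X5→X3 and equate their X3 entries.
Row 1 is now all distinguished symbols — the join is lossless.

Yes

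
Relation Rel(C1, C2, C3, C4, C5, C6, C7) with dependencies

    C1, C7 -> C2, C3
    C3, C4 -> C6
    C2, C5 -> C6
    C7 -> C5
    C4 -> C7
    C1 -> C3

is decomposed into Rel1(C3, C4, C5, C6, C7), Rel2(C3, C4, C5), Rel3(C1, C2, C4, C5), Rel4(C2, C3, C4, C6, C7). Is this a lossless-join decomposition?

No

Chase test. Columns are C1, C2, C3, C4, C5, C6, C7; row i has aⱼ where attribute j ∈ Reli, else bᵢⱼ.
Initial tableau (one row per fragment):
  row 1: b11 b12 a3 a4 a5 a6 a7
  row 2: b21 b22 a3 a4 a5 b26 b27
  row 3: a1 a2 b33 a4 a5 b36 b37
  row 4: b41 a2 a3 a4 b45 a6 a7
Rows 1 and 2 agree on C3, C4; apply C3, C4→C6 and equate their C6 entries.
Rows 1 and 4 agree on C7; apply C7→C5 and equate their C5 entries.
Rows 1 and 2 agree on C4; apply C4→C7 and equate their C7 entries.
Rows 1 and 3 agree on C4; apply C4→C7 and equate their C7 entries.
Rows 3 and 4 agree on C2, C5; apply C2, C5→C6 and equate their C6 entries.
No row becomes fully distinguished — the join is lossy.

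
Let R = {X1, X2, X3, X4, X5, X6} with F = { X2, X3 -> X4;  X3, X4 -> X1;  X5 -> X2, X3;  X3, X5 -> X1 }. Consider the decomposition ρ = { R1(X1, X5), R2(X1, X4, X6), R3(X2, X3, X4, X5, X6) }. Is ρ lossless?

Chase test. Columns are X1, X2, X3, X4, X5, X6; row i has aⱼ where attribute j ∈ Ri, else bᵢⱼ.
Initial tableau (one row per fragment):
  row 1: a1 b12 b13 b14 a5 b16
  row 2: a1 b22 b23 a4 b25 a6
  row 3: b31 a2 a3 a4 a5 a6
Rows 1 and 3 agree on X5; apply X5→X2, X3 and equate their X2, X3 entries.
Rows 1 and 3 agree on X3, X5; apply X3, X5→X1 and equate their X1 entries.
Rows 1 and 3 agree on X2, X3; apply X2, X3→X4 and equate their X4 entries.
Row 3 is now all distinguished symbols — the join is lossless.

Yes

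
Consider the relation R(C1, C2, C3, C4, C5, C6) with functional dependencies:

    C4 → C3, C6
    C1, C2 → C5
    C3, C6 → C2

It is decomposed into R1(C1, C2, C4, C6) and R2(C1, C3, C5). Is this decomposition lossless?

No

Common attributes: R1 ∩ R2 = {C1}.
No dependency enlarges {C1}, so (C1)⁺ = {C1}.
The closure contains neither all of R1 = {C1, C2, C4, C6} nor all of R2 = {C1, C3, C5}, so the common attributes are not a superkey of either fragment. The join is lossy.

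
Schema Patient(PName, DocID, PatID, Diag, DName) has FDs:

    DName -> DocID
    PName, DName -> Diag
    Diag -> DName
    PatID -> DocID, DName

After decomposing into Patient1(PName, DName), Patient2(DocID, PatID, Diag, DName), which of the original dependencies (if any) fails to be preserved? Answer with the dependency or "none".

PName, DName -> Diag

Check PName, DName → Diag: no single fragment contains all of {PName, Diag, DName}, and the restricted closure of {PName, DName} across the fragments never reaches {Diag}.
DName → DocID is preserved.
Diag → DName is preserved.
PatID → DocID, DName is preserved.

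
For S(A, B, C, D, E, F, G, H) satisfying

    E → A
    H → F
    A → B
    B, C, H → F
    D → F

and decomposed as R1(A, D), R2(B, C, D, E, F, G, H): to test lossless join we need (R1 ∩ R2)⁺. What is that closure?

D, F

R1 ∩ R2 = {D}.
D → F applies, adding F
Closure: {D, F}.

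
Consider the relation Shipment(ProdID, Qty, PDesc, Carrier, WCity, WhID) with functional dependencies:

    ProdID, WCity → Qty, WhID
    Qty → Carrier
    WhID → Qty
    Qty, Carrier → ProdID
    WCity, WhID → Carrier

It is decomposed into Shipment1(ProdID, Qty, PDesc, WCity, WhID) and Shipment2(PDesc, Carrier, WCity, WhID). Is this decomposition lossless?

Yes

Common attributes: Shipment1 ∩ Shipment2 = {PDesc, WCity, WhID}.
Closure of {PDesc, WCity, WhID}: WhID → Qty applies, adding Qty; WCity, WhID → Carrier applies, adding Carrier; Qty, Carrier → ProdID applies, adding ProdID. So (PDesc, WCity, WhID)⁺ = {ProdID, Qty, PDesc, Carrier, WCity, WhID}.
This closure contains every attribute of Shipment1, so Shipment1 ∩ Shipment2 → Shipment1. The join is lossless.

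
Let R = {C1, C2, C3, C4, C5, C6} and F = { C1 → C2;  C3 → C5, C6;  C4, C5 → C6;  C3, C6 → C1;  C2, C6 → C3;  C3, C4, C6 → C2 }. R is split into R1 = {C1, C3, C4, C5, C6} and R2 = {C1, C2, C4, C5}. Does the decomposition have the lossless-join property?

Common attributes: R1 ∩ R2 = {C1, C4, C5}.
Closure of {C1, C4, C5}: C1 → C2 applies, adding C2; C4, C5 → C6 applies, adding C6; C2, C6 → C3 applies, adding C3. So (C1, C4, C5)⁺ = {C1, C2, C3, C4, C5, C6}.
This closure contains every attribute of R1, so R1 ∩ R2 → R1. The join is lossless.

Yes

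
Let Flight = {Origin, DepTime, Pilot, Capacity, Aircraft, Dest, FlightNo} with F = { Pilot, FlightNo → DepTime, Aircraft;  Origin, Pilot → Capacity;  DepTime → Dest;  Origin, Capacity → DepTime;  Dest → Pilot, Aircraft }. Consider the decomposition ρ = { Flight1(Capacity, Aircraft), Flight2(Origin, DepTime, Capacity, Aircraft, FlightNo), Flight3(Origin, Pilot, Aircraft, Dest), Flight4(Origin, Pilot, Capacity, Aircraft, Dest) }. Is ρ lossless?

Yes

Chase test. Columns are Origin, DepTime, Pilot, Capacity, Aircraft, Dest, FlightNo; row i has aⱼ where attribute j ∈ Flighti, else bᵢⱼ.
Initial tableau (one row per fragment):
  row 1: b11 b12 b13 a4 a5 b16 b17
  row 2: a1 a2 b23 a4 a5 b26 a7
  row 3: a1 b32 a3 b34 a5 a6 b37
  row 4: a1 b42 a3 a4 a5 a6 b47
Rows 3 and 4 agree on Origin, Pilot; apply Origin, Pilot→Capacity and equate their Capacity entries.
Rows 2 and 3 agree on Origin, Capacity; apply Origin, Capacity→DepTime and equate their DepTime entries.
Rows 2 and 4 agree on Origin, Capacity; apply Origin, Capacity→DepTime and equate their DepTime entries.
Rows 2 and 3 agree on DepTime; apply DepTime→Dest and equate their Dest entries.
Rows 2 and 3 agree on Dest; apply Dest→Pilot, Aircraft and equate their Pilot, Aircraft entries.
Row 2 is now all distinguished symbols — the join is lossless.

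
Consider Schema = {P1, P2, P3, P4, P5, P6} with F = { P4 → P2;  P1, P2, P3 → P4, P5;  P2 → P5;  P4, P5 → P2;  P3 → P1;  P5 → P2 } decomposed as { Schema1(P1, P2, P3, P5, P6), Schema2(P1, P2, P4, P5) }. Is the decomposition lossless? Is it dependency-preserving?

lossy and not dependency-preserving

Lossless test: (P1, P2, P5)⁺ = {P1, P2, P5}, which is a superkey of neither fragment — lossy.
Dependency preservation: the restricted closure of {P1, P2, P3} across the fragments never reaches {P4, P5}, so P1, P2, P3 → P4, P5 cannot be enforced without a join — not preserved.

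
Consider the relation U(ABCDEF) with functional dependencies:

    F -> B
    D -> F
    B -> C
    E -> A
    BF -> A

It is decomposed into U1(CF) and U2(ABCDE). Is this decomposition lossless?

No

Common attributes: U1 ∩ U2 = {C}.
No dependency enlarges {C}, so (C)⁺ = {C}.
The closure contains neither all of U1 = {CF} nor all of U2 = {ABCDE}, so the common attributes are not a superkey of either fragment. The join is lossy.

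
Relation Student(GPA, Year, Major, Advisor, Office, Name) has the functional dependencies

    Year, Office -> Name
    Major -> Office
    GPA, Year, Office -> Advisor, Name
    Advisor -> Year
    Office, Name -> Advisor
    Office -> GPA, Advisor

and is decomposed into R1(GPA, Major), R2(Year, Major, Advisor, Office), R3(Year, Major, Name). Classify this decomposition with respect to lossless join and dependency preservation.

lossless but not dependency-preserving

Lossless test (chase): Rows 1 and 2 agree on Major; apply Major→Office and equate their Office entries. Rows 1 and 3 agree on Major; apply Major→Office and equate their Office entries. Rows 1 and 2 agree on Office; apply Office→GPA, Advisor and equate their GPA, Advisor entries. Rows 1 and 3 agree on Office; apply Office→GPA, Advisor and equate their GPA, Advisor entries. Rows 2 and 3 agree on Year, Office; apply Year, Office→Name and equate their Name entries. Rows 1 and 2 agree on Advisor; apply Advisor→Year and equate their Year entries. Rows 1 and 2 agree on Year, Office; apply Year, Office→Name and equate their Name entries. Row 1 is now all distinguished symbols — the join is lossless.
Dependency preservation: the restricted closure of {Year, Office} across the fragments never reaches {Name}, so Year, Office → Name cannot be enforced without a join — not preserved.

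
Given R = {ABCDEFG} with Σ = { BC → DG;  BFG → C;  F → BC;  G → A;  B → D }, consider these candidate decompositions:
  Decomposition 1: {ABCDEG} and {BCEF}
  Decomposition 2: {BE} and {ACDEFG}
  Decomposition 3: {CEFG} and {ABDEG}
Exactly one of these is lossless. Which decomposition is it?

Decomposition 1: common = {BCE}, closure = {ABCDEG} → lossless.
Decomposition 2: common = {E}, closure = {E} → lossy.
Decomposition 3: common = {EG}, closure = {AEG} → lossy.

Decomposition 1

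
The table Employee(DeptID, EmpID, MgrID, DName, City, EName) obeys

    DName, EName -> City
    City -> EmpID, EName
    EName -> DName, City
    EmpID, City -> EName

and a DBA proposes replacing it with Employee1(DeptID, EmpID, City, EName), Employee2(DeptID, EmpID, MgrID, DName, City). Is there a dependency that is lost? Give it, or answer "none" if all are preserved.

none

DName, EName → City: restricted closure across fragments reaches City.
City → EmpID, EName lies within Employee1.
EName → DName, City: restricted closure across fragments reaches DName, City.
EmpID, City → EName lies within Employee1.
Every dependency is enforceable on the fragments, so the decomposition is dependency-preserving.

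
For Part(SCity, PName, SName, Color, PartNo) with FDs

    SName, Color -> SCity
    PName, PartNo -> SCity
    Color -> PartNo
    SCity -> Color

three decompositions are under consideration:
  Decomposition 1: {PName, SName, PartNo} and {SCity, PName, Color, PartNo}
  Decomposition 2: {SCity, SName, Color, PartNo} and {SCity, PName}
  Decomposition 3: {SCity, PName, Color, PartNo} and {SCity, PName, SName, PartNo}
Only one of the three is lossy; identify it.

Decomposition 2

Decomposition 1: common = {PName, PartNo}, closure = {SCity, PName, Color, PartNo} → lossless.
Decomposition 2: common = {SCity}, closure = {SCity, Color, PartNo} → lossy.
Decomposition 3: common = {SCity, PName, PartNo}, closure = {SCity, PName, Color, PartNo} → lossless.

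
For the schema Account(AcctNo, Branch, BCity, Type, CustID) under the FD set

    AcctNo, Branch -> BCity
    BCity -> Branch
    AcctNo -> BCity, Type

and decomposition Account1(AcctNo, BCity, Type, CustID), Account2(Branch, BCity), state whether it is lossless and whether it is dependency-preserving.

Lossless test: (BCity)⁺ = {Branch, BCity}, which contains all of one fragment — lossless.
Dependency preservation: AcctNo, Branch → BCity is not contained in any single fragment, but the restricted closure of its left-hand side across the fragments still reaches the right-hand side; the remaining FDs each lie inside some fragment. All dependencies are preserved.

lossless and dependency-preserving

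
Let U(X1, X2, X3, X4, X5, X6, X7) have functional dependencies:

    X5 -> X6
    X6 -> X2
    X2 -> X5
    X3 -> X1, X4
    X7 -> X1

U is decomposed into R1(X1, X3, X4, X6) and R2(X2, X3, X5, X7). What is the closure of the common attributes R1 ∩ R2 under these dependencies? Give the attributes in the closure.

X1, X3, X4

R1 ∩ R2 = {X3}.
X3 → X1, X4 applies, adding X1, X4
Closure: {X1, X3, X4}.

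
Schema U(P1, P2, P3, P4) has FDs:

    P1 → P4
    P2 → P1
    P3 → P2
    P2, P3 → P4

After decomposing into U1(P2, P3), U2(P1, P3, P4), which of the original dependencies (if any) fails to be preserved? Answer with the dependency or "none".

Check P2 → P1: no single fragment contains all of {P1, P2}, and the restricted closure of {P2} across the fragments never reaches {P1}.
P1 → P4 is preserved.
P3 → P2 is preserved.
P2, P3 → P4 is preserved.

P2 → P1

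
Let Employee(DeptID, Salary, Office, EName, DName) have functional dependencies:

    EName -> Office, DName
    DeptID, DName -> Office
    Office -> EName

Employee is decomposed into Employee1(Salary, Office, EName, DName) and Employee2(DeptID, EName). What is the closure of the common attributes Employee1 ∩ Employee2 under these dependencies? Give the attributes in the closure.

Employee1 ∩ Employee2 = {EName}.
EName → Office, DName applies, adding Office, DName
Closure: {Office, EName, DName}.

Office, EName, DName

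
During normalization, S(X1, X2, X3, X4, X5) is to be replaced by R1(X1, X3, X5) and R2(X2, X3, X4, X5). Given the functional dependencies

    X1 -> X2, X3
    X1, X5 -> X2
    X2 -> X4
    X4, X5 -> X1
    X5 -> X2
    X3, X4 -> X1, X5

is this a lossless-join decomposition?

Yes

Common attributes: R1 ∩ R2 = {X3, X5}.
Closure of {X3, X5}: X5 → X2 applies, adding X2; X2 → X4 applies, adding X4; X4, X5 → X1 applies, adding X1. So (X3, X5)⁺ = {X1, X2, X3, X4, X5}.
This closure contains every attribute of R1, so R1 ∩ R2 → R1. The join is lossless.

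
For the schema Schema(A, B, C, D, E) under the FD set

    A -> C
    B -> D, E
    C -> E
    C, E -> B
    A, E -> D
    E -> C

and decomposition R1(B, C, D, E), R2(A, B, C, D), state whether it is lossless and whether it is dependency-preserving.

lossless and dependency-preserving

Lossless test: (B, C, D)⁺ = {B, C, D, E}, which contains all of one fragment — lossless.
Dependency preservation: A, E → D is not contained in any single fragment, but the restricted closure of its left-hand side across the fragments still reaches the right-hand side; the remaining FDs each lie inside some fragment. All dependencies are preserved.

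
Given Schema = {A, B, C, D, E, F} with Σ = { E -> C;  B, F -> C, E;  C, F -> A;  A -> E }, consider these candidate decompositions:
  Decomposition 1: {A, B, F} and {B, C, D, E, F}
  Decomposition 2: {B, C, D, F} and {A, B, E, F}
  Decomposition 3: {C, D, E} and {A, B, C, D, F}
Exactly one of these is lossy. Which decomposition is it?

Decomposition 1: common = {B, F}, closure = {A, B, C, E, F} → lossless.
Decomposition 2: common = {B, F}, closure = {A, B, C, E, F} → lossless.
Decomposition 3: common = {C, D}, closure = {C, D} → lossy.

Decomposition 3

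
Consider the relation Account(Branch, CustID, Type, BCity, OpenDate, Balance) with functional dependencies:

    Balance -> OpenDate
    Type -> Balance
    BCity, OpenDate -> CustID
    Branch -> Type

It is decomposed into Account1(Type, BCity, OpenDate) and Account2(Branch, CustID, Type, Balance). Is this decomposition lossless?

No

Common attributes: Account1 ∩ Account2 = {Type}.
Closure of {Type}: Type → Balance applies, adding Balance; Balance → OpenDate applies, adding OpenDate. So (Type)⁺ = {Type, OpenDate, Balance}.
The closure contains neither all of Account1 = {Type, BCity, OpenDate} nor all of Account2 = {Branch, CustID, Type, Balance}, so the common attributes are not a superkey of either fragment. The join is lossy.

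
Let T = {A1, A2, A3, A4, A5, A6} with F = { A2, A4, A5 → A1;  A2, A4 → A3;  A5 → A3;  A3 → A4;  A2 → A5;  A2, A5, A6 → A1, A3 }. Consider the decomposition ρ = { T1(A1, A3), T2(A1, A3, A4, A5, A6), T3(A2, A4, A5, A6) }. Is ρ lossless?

Chase test. Columns are A1, A2, A3, A4, A5, A6; row i has aⱼ where attribute j ∈ Ti, else bᵢⱼ.
Initial tableau (one row per fragment):
  row 1: a1 b12 a3 b14 b15 b16
  row 2: a1 b22 a3 a4 a5 a6
  row 3: b31 a2 b33 a4 a5 a6
Rows 2 and 3 agree on A5; apply A5→A3 and equate their A3 entries.
Rows 1 and 2 agree on A3; apply A3→A4 and equate their A4 entries.
No row becomes fully distinguished — the join is lossy.

No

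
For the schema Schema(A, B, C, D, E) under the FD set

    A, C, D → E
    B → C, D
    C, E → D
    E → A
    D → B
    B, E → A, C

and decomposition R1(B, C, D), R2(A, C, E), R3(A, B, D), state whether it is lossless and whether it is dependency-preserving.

Lossless test (chase): Rows 1 and 3 agree on B; apply B→C, D and equate their C, D entries. No row becomes fully distinguished — the join is lossy.
Dependency preservation: the restricted closure of {A, C, D} across the fragments never reaches {E}, so A, C, D → E cannot be enforced without a join — not preserved.

lossy and not dependency-preserving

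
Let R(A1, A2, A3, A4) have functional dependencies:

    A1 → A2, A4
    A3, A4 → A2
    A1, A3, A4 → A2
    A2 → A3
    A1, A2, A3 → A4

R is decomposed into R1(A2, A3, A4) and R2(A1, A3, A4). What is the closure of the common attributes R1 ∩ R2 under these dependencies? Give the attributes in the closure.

A2, A3, A4

R1 ∩ R2 = {A3, A4}.
A3, A4 → A2 applies, adding A2
Closure: {A2, A3, A4}.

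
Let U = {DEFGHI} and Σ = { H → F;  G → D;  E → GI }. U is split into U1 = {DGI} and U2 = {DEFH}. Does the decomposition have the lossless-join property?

No

Common attributes: U1 ∩ U2 = {D}.
No dependency enlarges {D}, so (D)⁺ = {D}.
The closure contains neither all of U1 = {DGI} nor all of U2 = {DEFH}, so the common attributes are not a superkey of either fragment. The join is lossy.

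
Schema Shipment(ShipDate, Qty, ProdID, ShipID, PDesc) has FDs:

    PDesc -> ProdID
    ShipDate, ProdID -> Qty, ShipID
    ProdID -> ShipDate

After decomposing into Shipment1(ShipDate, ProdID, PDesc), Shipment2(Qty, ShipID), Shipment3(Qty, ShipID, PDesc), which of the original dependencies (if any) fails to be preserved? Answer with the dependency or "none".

Check ShipDate, ProdID → Qty, ShipID: no single fragment contains all of {ShipDate, Qty, ProdID, ShipID}, and the restricted closure of {ShipDate, ProdID} across the fragments never reaches {Qty, ShipID}.
PDesc → ProdID is preserved.
ProdID → ShipDate is preserved.

ShipDate, ProdID -> Qty, ShipID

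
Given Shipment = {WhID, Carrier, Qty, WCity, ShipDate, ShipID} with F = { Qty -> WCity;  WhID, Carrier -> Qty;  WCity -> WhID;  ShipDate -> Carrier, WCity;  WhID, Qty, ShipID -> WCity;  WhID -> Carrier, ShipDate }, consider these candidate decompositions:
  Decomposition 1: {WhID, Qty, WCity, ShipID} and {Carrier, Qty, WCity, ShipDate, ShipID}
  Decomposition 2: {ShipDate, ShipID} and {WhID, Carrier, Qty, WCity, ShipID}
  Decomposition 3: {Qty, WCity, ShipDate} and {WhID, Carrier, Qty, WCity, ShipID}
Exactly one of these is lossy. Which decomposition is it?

Decomposition 1: common = {Qty, WCity, ShipID}, closure = {WhID, Carrier, Qty, WCity, ShipDate, ShipID} → lossless.
Decomposition 2: common = {ShipID}, closure = {ShipID} → lossy.
Decomposition 3: common = {Qty, WCity}, closure = {WhID, Carrier, Qty, WCity, ShipDate} → lossless.

Decomposition 2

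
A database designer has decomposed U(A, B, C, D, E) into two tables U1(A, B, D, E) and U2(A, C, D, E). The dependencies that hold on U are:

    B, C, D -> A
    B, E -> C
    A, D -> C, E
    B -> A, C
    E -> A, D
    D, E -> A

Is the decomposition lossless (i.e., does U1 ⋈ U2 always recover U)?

Yes

Common attributes: U1 ∩ U2 = {A, D, E}.
Closure of {A, D, E}: A, D → C, E applies, adding C. So (A, D, E)⁺ = {A, C, D, E}.
This closure contains every attribute of U2, so U1 ∩ U2 → U2. The join is lossless.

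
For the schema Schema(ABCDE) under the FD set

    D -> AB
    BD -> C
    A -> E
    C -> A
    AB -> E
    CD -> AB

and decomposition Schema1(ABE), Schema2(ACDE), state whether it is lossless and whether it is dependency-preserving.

lossy and not dependency-preserving

Lossless test: (AE)⁺ = {AE}, which is a superkey of neither fragment — lossy.
Dependency preservation: the restricted closure of {D} across the fragments never reaches {AB}, so D → AB cannot be enforced without a join — not preserved.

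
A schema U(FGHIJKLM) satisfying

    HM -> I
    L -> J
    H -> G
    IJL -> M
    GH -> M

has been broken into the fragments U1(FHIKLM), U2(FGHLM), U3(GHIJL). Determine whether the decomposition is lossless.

Yes

Chase test. Columns are FGHIJKLM; row i has aⱼ where attribute j ∈ Ui, else bᵢⱼ.
Initial tableau (one row per fragment):
  row 1: a1 b12 a3 a4 b15 a6 a7 a8
  row 2: a1 a2 a3 b24 b25 b26 a7 a8
  row 3: b31 a2 a3 a4 a5 b36 a7 b38
Rows 1 and 2 agree on HM; apply HM→I and equate their I entries.
Rows 1 and 2 agree on L; apply L→J and equate their J entries.
Rows 1 and 3 agree on L; apply L→J and equate their J entries.
Rows 1 and 2 agree on H; apply H→G and equate their G entries.
Rows 1 and 3 agree on IJL; apply IJL→M and equate their M entries.
Row 1 is now all distinguished symbols — the join is lossless.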